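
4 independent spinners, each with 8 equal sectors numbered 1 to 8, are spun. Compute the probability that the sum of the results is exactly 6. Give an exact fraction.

There are 8^4 = 4096 equally likely outcomes.
The number of ordered 4-tuples from {1,…,8} summing to 6 is 10.
P(sum = 6) = 10/4096 = 5/2048.

5/2048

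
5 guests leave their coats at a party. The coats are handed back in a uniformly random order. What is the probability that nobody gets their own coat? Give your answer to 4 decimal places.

This is the derangement probability: permutations of 5 with no fixed point.
D(5) = 5! · (1 − 1/1! + 1/2! − ··· + (−1)^5/5!) = 44.
P = 44/120 = 11/30 ≈ 0.3667.

0.3667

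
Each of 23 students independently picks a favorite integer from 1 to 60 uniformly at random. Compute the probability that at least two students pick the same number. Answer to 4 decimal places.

It's easier to compute the probability that all 23 are distinct.
P(all distinct) = 60/60 · 59/60 · ··· · 38/60 ≈ 0.0077.
So the probability of at least one match is 1 − 0.0077 = 0.9923.

0.9923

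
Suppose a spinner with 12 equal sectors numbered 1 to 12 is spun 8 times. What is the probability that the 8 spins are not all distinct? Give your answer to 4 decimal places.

P(all 8 different) = 12/12 · 11/12 · ··· · 5/12 ≈ 0.0464.
P(at least two equal) = 1 − 0.0464 = 0.9536.

0.9536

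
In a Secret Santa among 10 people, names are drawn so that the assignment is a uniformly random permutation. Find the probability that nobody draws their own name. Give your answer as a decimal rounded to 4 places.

0.3679

This is the derangement probability: permutations of 10 with no fixed point.
D(10) = 10! · (1 − 1/1! + 1/2! − ··· + (−1)^10/10!) = 1334961.
P = 1334961/3628800 = 16481/44800 ≈ 0.3679.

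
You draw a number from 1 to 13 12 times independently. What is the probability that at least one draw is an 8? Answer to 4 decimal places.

0.6173

P(no draw is an 8) = (12/13)^12 ≈ 0.3827.
P(at least one) = 1 − 0.3827 = 0.6173.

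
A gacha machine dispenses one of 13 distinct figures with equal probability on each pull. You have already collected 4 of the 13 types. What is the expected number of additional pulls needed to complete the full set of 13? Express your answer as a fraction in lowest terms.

92677/2520

Starting from 4 distinct types, each trial gives a new one with probability (13−i)/13 when i types are held, so the wait for the next new type is 13/(13−i).
E = 13/9 + 13/8 + 13/7 + 13/6 + 13/5 + 13/4 + 13/3 + 13/2 + 13/1 = 92677/2520.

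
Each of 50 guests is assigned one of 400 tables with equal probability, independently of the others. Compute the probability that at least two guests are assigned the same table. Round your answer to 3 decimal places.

It's easier to compute the probability that all 50 are distinct.
P(all distinct) = 400/400 · 399/400 · ··· · 351/400 ≈ 0.041.
So the probability of at least one match is 1 − 0.041 = 0.959.

0.959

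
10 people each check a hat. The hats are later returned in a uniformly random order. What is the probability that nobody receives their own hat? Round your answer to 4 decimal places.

This is the derangement probability: permutations of 10 with no fixed point.
D(10) = 10! · (1 − 1/1! + 1/2! − ··· + (−1)^10/10!) = 1334961.
P = 1334961/3628800 = 16481/44800 ≈ 0.3679.

0.3679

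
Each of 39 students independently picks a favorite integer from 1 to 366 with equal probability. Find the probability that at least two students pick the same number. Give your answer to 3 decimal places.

It's easier to compute the probability that all 39 are distinct.
P(all distinct) = 366/366 · 365/366 · ··· · 328/366 ≈ 0.123.
So the probability of at least one match is 1 − 0.123 = 0.877.

0.877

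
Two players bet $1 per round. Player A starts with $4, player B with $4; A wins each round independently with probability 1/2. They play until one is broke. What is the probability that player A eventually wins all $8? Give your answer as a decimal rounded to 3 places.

0.500

With a fair step, P(i) = ½P(i−1) + ½P(i+1) with P(0)=0, P(8)=1 has the linear solution P(i) = i/8.
P(4) = 4/8 = 1/2 ≈ 0.500.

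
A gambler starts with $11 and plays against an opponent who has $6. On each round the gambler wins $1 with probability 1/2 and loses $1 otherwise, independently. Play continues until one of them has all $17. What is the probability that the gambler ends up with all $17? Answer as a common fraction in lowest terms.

With a fair step, P(i) = ½P(i−1) + ½P(i+1) with P(0)=0, P(17)=1 has the linear solution P(i) = i/17.
P(11) = 11/17.

11/17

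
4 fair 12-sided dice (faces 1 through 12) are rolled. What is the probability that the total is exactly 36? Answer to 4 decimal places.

There are 12^4 = 20736 equally likely outcomes.
The number of ordered 4-tuples from {1,…,12} summing to 36 is 451.
P(sum = 36) = 451/20736 ≈ 0.0217.

0.0217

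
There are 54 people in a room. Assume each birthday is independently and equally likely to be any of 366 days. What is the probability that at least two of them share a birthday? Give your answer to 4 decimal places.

0.9837

It's easier to compute the probability that all 54 are distinct.
P(all distinct) = 366/366 · 365/366 · ··· · 313/366 ≈ 0.0163.
So the probability of at least one match is 1 − 0.0163 = 0.9837.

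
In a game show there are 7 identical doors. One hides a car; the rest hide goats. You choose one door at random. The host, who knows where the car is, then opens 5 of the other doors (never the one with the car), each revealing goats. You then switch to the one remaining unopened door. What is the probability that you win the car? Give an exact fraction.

6/7

Your original door holds the car with probability 1/7, so the other 6 collectively hold it with probability 6/7.
The host can always find 5 empty doors to open, so the reveals don't change that 6/7; it is now spread over the 1 remaining unopened door.
P(win by switching) = (6/7) · (1/1) = 6/7.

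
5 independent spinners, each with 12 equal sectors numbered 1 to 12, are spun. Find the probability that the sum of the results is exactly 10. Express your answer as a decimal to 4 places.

There are 12^5 = 248832 equally likely outcomes.
The number of ordered 5-tuples from {1,…,12} summing to 10 is 126.
P(sum = 10) = 126/248832 = 7/13824 ≈ 0.0005.

0.0005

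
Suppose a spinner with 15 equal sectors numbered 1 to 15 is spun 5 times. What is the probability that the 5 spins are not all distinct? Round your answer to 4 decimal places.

0.5255

P(all 5 different) = 15/15 · 14/15 · ··· · 11/15 ≈ 0.4745.
P(at least two equal) = 1 − 0.4745 = 0.5255.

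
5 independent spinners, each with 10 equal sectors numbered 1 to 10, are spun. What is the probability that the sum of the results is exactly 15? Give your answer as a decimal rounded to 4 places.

There are 10^5 = 100000 equally likely outcomes.
The number of ordered 5-tuples from {1,…,10} summing to 15 is 996.
P(sum = 15) = 996/100000 = 249/25000 ≈ 0.0100.

0.0100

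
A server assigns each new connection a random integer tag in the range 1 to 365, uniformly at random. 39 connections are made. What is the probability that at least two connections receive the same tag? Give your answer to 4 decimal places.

It's easier to compute the probability that all 39 are distinct.
P(all distinct) = 365/365 · 364/365 · ··· · 327/365 ≈ 0.1218.
So the probability of at least one match is 1 − 0.1218 = 0.8782.

0.8782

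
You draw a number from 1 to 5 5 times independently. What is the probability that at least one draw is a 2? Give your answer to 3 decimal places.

0.672

P(no draw is a 2) = (4/5)^5 ≈ 0.328.
P(at least one) = 1 − 0.328 = 0.672.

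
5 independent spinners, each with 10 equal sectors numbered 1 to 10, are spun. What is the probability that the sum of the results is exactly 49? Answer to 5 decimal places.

0.00005

There are 10^5 = 100000 equally likely outcomes.
The number of ordered 5-tuples from {1,…,10} summing to 49 is 5.
P(sum = 49) = 5/100000 = 1/20000 ≈ 0.00005.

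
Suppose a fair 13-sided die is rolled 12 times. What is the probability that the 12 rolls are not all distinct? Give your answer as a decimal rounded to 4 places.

0.9997

P(all 12 different) = 13/13 · 12/13 · ··· · 2/13 ≈ 0.0003.
P(at least two equal) = 1 − 0.0003 = 0.9997.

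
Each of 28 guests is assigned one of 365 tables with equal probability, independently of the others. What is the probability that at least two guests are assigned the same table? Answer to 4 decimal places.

It's easier to compute the probability that all 28 are distinct.
P(all distinct) = 365/365 · 364/365 · ··· · 338/365 ≈ 0.3455.
So the probability of at least one match is 1 − 0.3455 = 0.6545.

0.6545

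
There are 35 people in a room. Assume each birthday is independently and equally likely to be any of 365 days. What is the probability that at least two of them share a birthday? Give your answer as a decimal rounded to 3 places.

0.814

It's easier to compute the probability that all 35 are distinct.
P(all distinct) = 365/365 · 364/365 · ··· · 331/365 ≈ 0.186.
So the probability of at least one match is 1 − 0.186 = 0.814.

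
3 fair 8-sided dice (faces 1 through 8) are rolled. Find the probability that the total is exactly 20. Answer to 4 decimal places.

0.0293

There are 8^3 = 512 equally likely outcomes.
The number of ordered 3-tuples from {1,…,8} summing to 20 is 15.
P(sum = 20) = 15/512 ≈ 0.0293.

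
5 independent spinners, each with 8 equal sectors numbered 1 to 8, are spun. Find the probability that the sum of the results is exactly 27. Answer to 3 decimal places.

There are 8^5 = 32768 equally likely outcomes.
The number of ordered 5-tuples from {1,…,8} summing to 27 is 1750.
P(sum = 27) = 1750/32768 = 875/16384 ≈ 0.053.

0.053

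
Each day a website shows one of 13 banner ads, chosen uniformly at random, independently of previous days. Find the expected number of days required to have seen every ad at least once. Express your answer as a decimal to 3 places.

41.342

After i distinct types are collected, each trial gives a new one with probability (13−i)/13, so the expected wait for the next new type is 13/(13−i).
E = 13/13 + 13/12 + 13/11 + 13/10 + 13/9 + 13/8 + 13/7 + 13/6 + 13/5 + 13/4 + 13/3 + 13/2 + 13/1 = 1145993/27720 ≈ 41.342.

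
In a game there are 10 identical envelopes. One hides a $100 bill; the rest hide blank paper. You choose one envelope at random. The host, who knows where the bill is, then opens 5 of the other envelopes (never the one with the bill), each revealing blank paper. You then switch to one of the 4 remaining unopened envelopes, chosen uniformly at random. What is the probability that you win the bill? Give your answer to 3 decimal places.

Your original envelope holds the bill with probability 1/10, so the other 9 collectively hold it with probability 9/10.
The host can always find 5 empty envelopes to open, so the reveals don't change that 9/10; it is now spread over the 4 remaining unopened envelopes.
P(win by switching) = (9/10) · (1/4) = 9/40 ≈ 0.225.

0.225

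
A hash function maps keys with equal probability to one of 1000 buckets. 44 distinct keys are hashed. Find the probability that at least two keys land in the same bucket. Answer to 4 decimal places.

It's easier to compute the probability that all 44 are distinct.
P(all distinct) = 1000/1000 · 999/1000 · ··· · 957/1000 ≈ 0.3829.
So the probability of at least one match is 1 − 0.3829 = 0.6171.

0.6171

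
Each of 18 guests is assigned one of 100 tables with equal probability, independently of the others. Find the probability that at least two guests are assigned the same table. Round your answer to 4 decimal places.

0.8037

It's easier to compute the probability that all 18 are distinct.
P(all distinct) = 100/100 · 99/100 · ··· · 83/100 ≈ 0.1963.
So the probability of at least one match is 1 − 0.1963 = 0.8037.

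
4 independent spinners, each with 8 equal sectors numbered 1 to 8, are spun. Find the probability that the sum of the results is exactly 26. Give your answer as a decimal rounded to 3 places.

There are 8^4 = 4096 equally likely outcomes.
The number of ordered 4-tuples from {1,…,8} summing to 26 is 84.
P(sum = 26) = 84/4096 = 21/1024 ≈ 0.021.

0.021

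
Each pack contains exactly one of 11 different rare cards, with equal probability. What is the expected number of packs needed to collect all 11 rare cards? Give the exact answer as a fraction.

After i distinct types are collected, each trial gives a new one with probability (11−i)/11, so the expected wait for the next new type is 11/(11−i).
E = 11/11 + 11/10 + 11/9 + 11/8 + 11/7 + 11/6 + 11/5 + 11/4 + 11/3 + 11/2 + 11/1 = 83711/2520.

83711/2520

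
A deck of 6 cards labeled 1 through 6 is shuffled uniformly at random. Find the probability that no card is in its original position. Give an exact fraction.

This is the derangement probability: permutations of 6 with no fixed point.
D(6) = 6! · (1 − 1/1! + 1/2! − ··· + (−1)^6/6!) = 265.
P = 265/720 = 53/144.

53/144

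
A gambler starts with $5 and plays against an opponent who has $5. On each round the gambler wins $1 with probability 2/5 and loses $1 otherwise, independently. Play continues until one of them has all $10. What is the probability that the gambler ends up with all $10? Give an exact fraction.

Let r = q/p = (3/5)/(2/5) = 3/2. The recurrence P(i) = p·P(i+1) + q·P(i−1) with P(0)=0, P(10)=1 gives P(i) = (1 − r^i)/(1 − r^10).
P(5) = (1 − (3/2)^5) / (1 − (3/2)^10) = 32/275.

32/275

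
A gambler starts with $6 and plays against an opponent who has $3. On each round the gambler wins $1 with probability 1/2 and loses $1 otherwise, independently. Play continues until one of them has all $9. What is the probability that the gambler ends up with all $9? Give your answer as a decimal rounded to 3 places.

With a fair step, P(i) = ½P(i−1) + ½P(i+1) with P(0)=0, P(9)=1 has the linear solution P(i) = i/9.
P(6) = 6/9 = 2/3 ≈ 0.667.

0.667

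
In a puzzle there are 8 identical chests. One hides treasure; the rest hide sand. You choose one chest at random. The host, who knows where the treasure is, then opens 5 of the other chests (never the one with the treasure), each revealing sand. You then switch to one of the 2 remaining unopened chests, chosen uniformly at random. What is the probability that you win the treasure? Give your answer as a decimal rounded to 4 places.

Your original chest holds the treasure with probability 1/8, so the other 7 collectively hold it with probability 7/8.
The host can always find 5 empty chests to open, so the reveals don't change that 7/8; it is now spread over the 2 remaining unopened chests.
P(win by switching) = (7/8) · (1/2) = 7/16 ≈ 0.4375.

0.4375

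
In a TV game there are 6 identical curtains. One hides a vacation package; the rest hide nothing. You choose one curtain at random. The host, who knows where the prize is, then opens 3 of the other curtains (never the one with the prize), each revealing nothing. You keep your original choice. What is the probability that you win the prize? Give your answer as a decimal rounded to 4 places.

0.1667

The host can always open 3 empty curtains regardless of your choice, so the reveals give no information about your original curtain.
P(win by staying) = 1/6 ≈ 0.1667.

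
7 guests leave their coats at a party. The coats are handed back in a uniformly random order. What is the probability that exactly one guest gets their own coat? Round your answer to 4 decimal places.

0.3681

Choose which one is fixed: C(7,1) = 7 ways.
The remaining 6 must have no fixed point: D(6) = 265.
P = 7·265/5040 = 53/144 ≈ 0.3681.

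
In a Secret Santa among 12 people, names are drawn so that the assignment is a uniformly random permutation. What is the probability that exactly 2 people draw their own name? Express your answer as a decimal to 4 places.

Choose which 2 of the 12 are fixed: C(12,2) = 66 ways.
The remaining 10 must have no fixed point: D(10) = 1334961.
P = 66·1334961/479001600 = 16481/89600 ≈ 0.1839.

0.1839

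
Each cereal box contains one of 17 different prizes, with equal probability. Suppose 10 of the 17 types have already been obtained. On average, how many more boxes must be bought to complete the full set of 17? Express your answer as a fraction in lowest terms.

Starting from 10 distinct types, each trial gives a new one with probability (17−i)/17 when i types are held, so the wait for the next new type is 17/(17−i).
E = 17/7 + 17/6 + 17/5 + 17/4 + 17/3 + 17/2 + 17/1 = 6171/140.

6171/140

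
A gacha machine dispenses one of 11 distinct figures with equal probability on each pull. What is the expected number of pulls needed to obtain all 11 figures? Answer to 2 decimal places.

After i distinct types are collected, each trial gives a new one with probability (11−i)/11, so the expected wait for the next new type is 11/(11−i).
E = 11/11 + 11/10 + 11/9 + 11/8 + 11/7 + 11/6 + 11/5 + 11/4 + 11/3 + 11/2 + 11/1 = 83711/2520 ≈ 33.22.

33.22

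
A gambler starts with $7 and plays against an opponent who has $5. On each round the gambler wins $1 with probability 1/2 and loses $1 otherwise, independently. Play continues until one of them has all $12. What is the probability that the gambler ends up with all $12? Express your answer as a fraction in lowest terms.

With a fair step, P(i) = ½P(i−1) + ½P(i+1) with P(0)=0, P(12)=1 has the linear solution P(i) = i/12.
P(7) = 7/12.

7/12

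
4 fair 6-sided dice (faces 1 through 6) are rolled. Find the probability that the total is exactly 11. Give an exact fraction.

13/162

There are 6^4 = 1296 equally likely outcomes.
The number of ordered 4-tuples from {1,…,6} summing to 11 is 104.
P(sum = 11) = 104/1296 = 13/162.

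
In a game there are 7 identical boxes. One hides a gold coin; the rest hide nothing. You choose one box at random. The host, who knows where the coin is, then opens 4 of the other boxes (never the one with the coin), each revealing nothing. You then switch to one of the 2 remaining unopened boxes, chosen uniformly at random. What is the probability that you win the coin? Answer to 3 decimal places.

Your original box holds the coin with probability 1/7, so the other 6 collectively hold it with probability 6/7.
The host can always find 4 empty boxes to open, so the reveals don't change that 6/7; it is now spread over the 2 remaining unopened boxes.
P(win by switching) = (6/7) · (1/2) = 3/7 ≈ 0.429.

0.429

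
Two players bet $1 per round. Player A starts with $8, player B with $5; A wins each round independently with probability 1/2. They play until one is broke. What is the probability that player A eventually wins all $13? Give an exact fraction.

With a fair step, P(i) = ½P(i−1) + ½P(i+1) with P(0)=0, P(13)=1 has the linear solution P(i) = i/13.
P(8) = 8/13.

8/13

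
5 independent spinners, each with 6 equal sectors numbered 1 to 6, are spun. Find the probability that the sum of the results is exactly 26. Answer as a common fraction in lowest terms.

35/3888

There are 6^5 = 7776 equally likely outcomes.
The number of ordered 5-tuples from {1,…,6} summing to 26 is 70.
P(sum = 26) = 70/7776 = 35/3888.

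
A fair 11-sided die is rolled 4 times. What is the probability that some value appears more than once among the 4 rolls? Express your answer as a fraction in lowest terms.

P(all 4 different) = 11/11 · 10/11 · ··· · 8/11 = 720/1331.
P(at least two equal) = 1 − 720/1331 = 611/1331.

611/1331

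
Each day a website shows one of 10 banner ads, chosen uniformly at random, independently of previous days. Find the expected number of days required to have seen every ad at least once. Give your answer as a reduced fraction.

7381/252

After i distinct types are collected, each trial gives a new one with probability (10−i)/10, so the expected wait for the next new type is 10/(10−i).
E = 10/10 + 10/9 + 10/8 + 10/7 + 10/6 + 10/5 + 10/4 + 10/3 + 10/2 + 10/1 = 7381/252.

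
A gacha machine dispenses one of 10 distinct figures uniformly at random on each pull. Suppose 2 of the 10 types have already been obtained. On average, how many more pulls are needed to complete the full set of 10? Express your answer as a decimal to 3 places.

Starting from 2 distinct types, each trial gives a new one with probability (10−i)/10 when i types are held, so the wait for the next new type is 10/(10−i).
E = 10/8 + 10/7 + 10/6 + 10/5 + 10/4 + 10/3 + 10/2 + 10/1 = 761/28 ≈ 27.179.

27.179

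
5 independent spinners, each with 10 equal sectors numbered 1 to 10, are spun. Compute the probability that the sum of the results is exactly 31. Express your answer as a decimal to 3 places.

0.053

There are 10^5 = 100000 equally likely outcomes.
The number of ordered 5-tuples from {1,…,10} summing to 31 is 5280.
P(sum = 31) = 5280/100000 = 33/625 ≈ 0.053.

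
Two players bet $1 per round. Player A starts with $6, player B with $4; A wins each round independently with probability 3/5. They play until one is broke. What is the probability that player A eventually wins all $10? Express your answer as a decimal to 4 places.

0.9283

Let r = q/p = (2/5)/(3/5) = 2/3. The recurrence P(i) = p·P(i+1) + q·P(i−1) with P(0)=0, P(10)=1 gives P(i) = (1 − r^i)/(1 − r^10).
P(6) = (1 − (2/3)^6) / (1 − (2/3)^10) = 10773/11605 ≈ 0.9283.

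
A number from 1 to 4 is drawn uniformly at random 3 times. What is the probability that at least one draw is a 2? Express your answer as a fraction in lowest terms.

37/64

P(no draw is a 2) = (3/4)^3 = 27/64.
P(at least one) = 1 − 27/64 = 37/64.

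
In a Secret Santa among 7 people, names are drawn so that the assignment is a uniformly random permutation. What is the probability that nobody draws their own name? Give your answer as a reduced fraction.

103/280

This is the derangement probability: permutations of 7 with no fixed point.
D(7) = 7! · (1 − 1/1! + 1/2! − ··· + (−1)^7/7!) = 1854.
P = 1854/5040 = 103/280.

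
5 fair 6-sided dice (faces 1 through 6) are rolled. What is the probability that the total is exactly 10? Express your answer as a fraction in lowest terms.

7/432

There are 6^5 = 7776 equally likely outcomes.
The number of ordered 5-tuples from {1,…,6} summing to 10 is 126.
P(sum = 10) = 126/7776 = 7/432.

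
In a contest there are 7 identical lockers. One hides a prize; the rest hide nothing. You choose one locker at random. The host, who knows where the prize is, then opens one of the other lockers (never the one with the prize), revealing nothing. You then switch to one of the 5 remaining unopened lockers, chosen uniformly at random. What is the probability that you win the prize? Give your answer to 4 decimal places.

Your original locker holds the prize with probability 1/7, so the other 6 collectively hold it with probability 6/7.
The host can always find an empty locker to open, so this doesn't change that 6/7; it is now spread over the 5 remaining unopened lockers.
P(win by switching) = (6/7) · (1/5) = 6/35 ≈ 0.1714.

0.1714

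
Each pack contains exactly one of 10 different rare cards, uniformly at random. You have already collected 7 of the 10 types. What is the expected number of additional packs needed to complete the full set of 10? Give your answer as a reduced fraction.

55/3

Starting from 7 distinct types, each trial gives a new one with probability (10−i)/10 when i types are held, so the wait for the next new type is 10/(10−i).
E = 10/3 + 10/2 + 10/1 = 55/3.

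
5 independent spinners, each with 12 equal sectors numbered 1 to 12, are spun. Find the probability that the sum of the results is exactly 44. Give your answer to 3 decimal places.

0.018

There are 12^5 = 248832 equally likely outcomes.
The number of ordered 5-tuples from {1,…,12} summing to 44 is 4495.
P(sum = 44) = 4495/248832 ≈ 0.018.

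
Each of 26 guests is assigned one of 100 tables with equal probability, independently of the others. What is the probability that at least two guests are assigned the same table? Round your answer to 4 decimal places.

It's easier to compute the probability that all 26 are distinct.
P(all distinct) = 100/100 · 99/100 · ··· · 75/100 ≈ 0.0282.
So the probability of at least one match is 1 − 0.0282 = 0.9718.

0.9718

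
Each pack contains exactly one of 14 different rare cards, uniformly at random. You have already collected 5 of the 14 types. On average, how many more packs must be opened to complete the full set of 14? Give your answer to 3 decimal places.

Starting from 5 distinct types, each trial gives a new one with probability (14−i)/14 when i types are held, so the wait for the next new type is 14/(14−i).
E = 14/9 + 14/8 + 14/7 + 14/6 + 14/5 + 14/4 + 14/3 + 14/2 + 14/1 = 7129/180 ≈ 39.606.

39.606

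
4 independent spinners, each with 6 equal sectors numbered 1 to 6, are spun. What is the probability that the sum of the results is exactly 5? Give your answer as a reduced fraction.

There are 6^4 = 1296 equally likely outcomes.
The number of ordered 4-tuples from {1,…,6} summing to 5 is 4.
P(sum = 5) = 4/1296 = 1/324.

1/324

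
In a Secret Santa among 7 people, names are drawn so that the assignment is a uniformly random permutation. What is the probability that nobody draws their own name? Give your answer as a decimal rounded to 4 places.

0.3679

This is the derangement probability: permutations of 7 with no fixed point.
D(7) = 7! · (1 − 1/1! + 1/2! − ··· + (−1)^7/7!) = 1854.
P = 1854/5040 = 103/280 ≈ 0.3679.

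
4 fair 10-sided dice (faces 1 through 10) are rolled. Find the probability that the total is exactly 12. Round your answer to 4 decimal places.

There are 10^4 = 10000 equally likely outcomes.
The number of ordered 4-tuples from {1,…,10} summing to 12 is 165.
P(sum = 12) = 165/10000 = 33/2000 ≈ 0.0165.

0.0165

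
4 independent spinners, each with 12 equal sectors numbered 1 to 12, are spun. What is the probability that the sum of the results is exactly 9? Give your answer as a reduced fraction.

There are 12^4 = 20736 equally likely outcomes.
The number of ordered 4-tuples from {1,…,12} summing to 9 is 56.
P(sum = 9) = 56/20736 = 7/2592.

7/2592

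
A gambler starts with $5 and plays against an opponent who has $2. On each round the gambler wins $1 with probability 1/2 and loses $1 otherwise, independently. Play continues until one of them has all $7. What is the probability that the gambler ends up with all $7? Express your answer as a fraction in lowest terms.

5/7

With a fair step, P(i) = ½P(i−1) + ½P(i+1) with P(0)=0, P(7)=1 has the linear solution P(i) = i/7.
P(5) = 5/7.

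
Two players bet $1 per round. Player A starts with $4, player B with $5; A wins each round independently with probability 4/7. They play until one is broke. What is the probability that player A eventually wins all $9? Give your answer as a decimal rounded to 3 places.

Let r = q/p = (3/7)/(4/7) = 3/4. The recurrence P(i) = p·P(i+1) + q·P(i−1) with P(0)=0, P(9)=1 gives P(i) = (1 − r^i)/(1 − r^9).
P(4) = (1 − (3/4)^4) / (1 − (3/4)^9) = 179200/242461 ≈ 0.739.

0.739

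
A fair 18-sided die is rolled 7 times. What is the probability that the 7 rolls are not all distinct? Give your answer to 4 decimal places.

P(all 7 different) = 18/18 · 17/18 · ··· · 12/18 ≈ 0.2620.
P(at least two equal) = 1 − 0.2620 = 0.7380.

0.7380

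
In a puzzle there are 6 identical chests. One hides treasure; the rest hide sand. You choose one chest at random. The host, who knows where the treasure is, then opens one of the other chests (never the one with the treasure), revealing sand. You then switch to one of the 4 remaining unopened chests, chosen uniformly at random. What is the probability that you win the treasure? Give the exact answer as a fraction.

Your original chest holds the treasure with probability 1/6, so the other 5 collectively hold it with probability 5/6.
The host can always find an empty chest to open, so this doesn't change that 5/6; it is now spread over the 4 remaining unopened chests.
P(win by switching) = (5/6) · (1/4) = 5/24.

5/24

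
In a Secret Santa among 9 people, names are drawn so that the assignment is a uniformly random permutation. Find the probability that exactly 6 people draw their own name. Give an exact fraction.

Choose which 6 of the 9 are fixed: C(9,6) = 84 ways.
The remaining 3 must have no fixed point: D(3) = 2.
P = 84·2/362880 = 1/2160.

1/2160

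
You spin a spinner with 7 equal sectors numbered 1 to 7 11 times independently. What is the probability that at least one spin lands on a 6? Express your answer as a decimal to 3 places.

P(no spin lands on a 6) = (6/7)^11 ≈ 0.183.
P(at least one) = 1 − 0.183 = 0.817.

0.817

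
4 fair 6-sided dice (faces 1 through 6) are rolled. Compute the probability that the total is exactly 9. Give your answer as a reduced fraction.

There are 6^4 = 1296 equally likely outcomes.
The number of ordered 4-tuples from {1,…,6} summing to 9 is 56.
P(sum = 9) = 56/1296 = 7/162.

7/162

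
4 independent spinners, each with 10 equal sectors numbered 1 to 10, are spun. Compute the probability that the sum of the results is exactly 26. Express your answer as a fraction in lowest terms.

27/500

There are 10^4 = 10000 equally likely outcomes.
The number of ordered 4-tuples from {1,…,10} summing to 26 is 540.
P(sum = 26) = 540/10000 = 27/500.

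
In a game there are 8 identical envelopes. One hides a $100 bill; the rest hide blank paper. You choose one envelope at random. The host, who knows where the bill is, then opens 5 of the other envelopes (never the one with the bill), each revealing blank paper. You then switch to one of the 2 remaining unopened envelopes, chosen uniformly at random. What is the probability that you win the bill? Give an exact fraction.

Your original envelope holds the bill with probability 1/8, so the other 7 collectively hold it with probability 7/8.
The host can always find 5 empty envelopes to open, so the reveals don't change that 7/8; it is now spread over the 2 remaining unopened envelopes.
P(win by switching) = (7/8) · (1/2) = 7/16.

7/16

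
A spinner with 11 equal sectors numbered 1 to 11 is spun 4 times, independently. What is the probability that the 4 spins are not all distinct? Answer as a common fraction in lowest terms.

P(all 4 different) = 11/11 · 10/11 · ··· · 8/11 = 720/1331.
P(at least two equal) = 1 − 720/1331 = 611/1331.

611/1331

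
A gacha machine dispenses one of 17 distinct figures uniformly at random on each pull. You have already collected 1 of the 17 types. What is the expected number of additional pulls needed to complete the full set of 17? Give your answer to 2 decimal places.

Starting from 1 distinct type, each trial gives a new one with probability (17−i)/17 when i types are held, so the wait for the next new type is 17/(17−i).
E = 17/16 + 17/15 + 17/14 + 17/13 + 17/12 + 17/11 + 17/10 + 17/9 + 17/8 + 17/7 + 17/6 + 17/5 + 17/4 + 17/3 + 17/2 + 17/1 = 41421503/720720 ≈ 57.47.

57.47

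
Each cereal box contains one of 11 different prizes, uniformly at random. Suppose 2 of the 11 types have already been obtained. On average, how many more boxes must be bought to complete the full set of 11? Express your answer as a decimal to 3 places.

31.119

Starting from 2 distinct types, each trial gives a new one with probability (11−i)/11 when i types are held, so the wait for the next new type is 11/(11−i).
E = 11/9 + 11/8 + 11/7 + 11/6 + 11/5 + 11/4 + 11/3 + 11/2 + 11/1 = 78419/2520 ≈ 31.119.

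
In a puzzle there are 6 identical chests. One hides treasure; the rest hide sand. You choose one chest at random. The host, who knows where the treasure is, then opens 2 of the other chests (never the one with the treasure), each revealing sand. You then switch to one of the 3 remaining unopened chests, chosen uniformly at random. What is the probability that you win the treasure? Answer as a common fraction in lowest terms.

Your original chest holds the treasure with probability 1/6, so the other 5 collectively hold it with probability 5/6.
The host can always find 2 empty chests to open, so the reveals don't change that 5/6; it is now spread over the 3 remaining unopened chests.
P(win by switching) = (5/6) · (1/3) = 5/18.

5/18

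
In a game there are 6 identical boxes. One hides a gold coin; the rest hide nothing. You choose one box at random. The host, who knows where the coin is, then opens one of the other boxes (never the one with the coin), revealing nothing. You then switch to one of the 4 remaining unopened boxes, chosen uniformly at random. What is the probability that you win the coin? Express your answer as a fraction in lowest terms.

Your original box holds the coin with probability 1/6, so the other 5 collectively hold it with probability 5/6.
The host can always find an empty box to open, so this doesn't change that 5/6; it is now spread over the 4 remaining unopened boxes.
P(win by switching) = (5/6) · (1/4) = 5/24.

5/24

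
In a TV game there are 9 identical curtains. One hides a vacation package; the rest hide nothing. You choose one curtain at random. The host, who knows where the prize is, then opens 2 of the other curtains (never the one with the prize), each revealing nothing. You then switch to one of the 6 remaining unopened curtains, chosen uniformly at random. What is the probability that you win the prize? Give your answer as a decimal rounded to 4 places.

Your original curtain holds the prize with probability 1/9, so the other 8 collectively hold it with probability 8/9.
The host can always find 2 empty curtains to open, so the reveals don't change that 8/9; it is now spread over the 6 remaining unopened curtains.
P(win by switching) = (8/9) · (1/6) = 4/27 ≈ 0.1481.

0.1481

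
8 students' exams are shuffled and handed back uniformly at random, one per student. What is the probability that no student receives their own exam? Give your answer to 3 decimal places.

0.368

This is the derangement probability: permutations of 8 with no fixed point.
D(8) = 8! · (1 − 1/1! + 1/2! − ··· + (−1)^8/8!) = 14833.
P = 14833/40320 = 2119/5760 ≈ 0.368.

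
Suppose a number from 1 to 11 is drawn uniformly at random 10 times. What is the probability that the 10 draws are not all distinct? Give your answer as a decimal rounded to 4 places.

P(all 10 different) = 11/11 · 10/11 · ··· · 2/11 ≈ 0.0015.
P(at least two equal) = 1 − 0.0015 = 0.9985.

0.9985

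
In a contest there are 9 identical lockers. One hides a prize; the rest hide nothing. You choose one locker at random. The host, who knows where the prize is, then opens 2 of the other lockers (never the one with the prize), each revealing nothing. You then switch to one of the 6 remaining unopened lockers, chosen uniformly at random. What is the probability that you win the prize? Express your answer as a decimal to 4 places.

Your original locker holds the prize with probability 1/9, so the other 8 collectively hold it with probability 8/9.
The host can always find 2 empty lockers to open, so the reveals don't change that 8/9; it is now spread over the 6 remaining unopened lockers.
P(win by switching) = (8/9) · (1/6) = 4/27 ≈ 0.1481.

0.1481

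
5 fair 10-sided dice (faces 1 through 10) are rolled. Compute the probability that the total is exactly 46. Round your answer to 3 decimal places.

0.001

There are 10^5 = 100000 equally likely outcomes.
The number of ordered 5-tuples from {1,…,10} summing to 46 is 70.
P(sum = 46) = 70/100000 = 7/10000 ≈ 0.001.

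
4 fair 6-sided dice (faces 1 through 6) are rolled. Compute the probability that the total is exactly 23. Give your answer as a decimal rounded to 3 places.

0.003

There are 6^4 = 1296 equally likely outcomes.
The number of ordered 4-tuples from {1,…,6} summing to 23 is 4.
P(sum = 23) = 4/1296 = 1/324 ≈ 0.003.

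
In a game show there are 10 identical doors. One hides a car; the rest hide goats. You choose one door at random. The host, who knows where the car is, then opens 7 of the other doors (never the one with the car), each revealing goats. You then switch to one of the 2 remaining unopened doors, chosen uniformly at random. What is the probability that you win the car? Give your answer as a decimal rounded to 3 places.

Your original door holds the car with probability 1/10, so the other 9 collectively hold it with probability 9/10.
The host can always find 7 empty doors to open, so the reveals don't change that 9/10; it is now spread over the 2 remaining unopened doors.
P(win by switching) = (9/10) · (1/2) = 9/20 ≈ 0.450.

0.450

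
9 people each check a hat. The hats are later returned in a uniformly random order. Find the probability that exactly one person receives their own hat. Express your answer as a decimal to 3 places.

0.368

Choose which one is fixed: C(9,1) = 9 ways.
The remaining 8 must have no fixed point: D(8) = 14833.
P = 9·14833/362880 = 2119/5760 ≈ 0.368.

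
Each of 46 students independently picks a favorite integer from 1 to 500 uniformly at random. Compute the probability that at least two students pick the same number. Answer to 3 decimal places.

It's easier to compute the probability that all 46 are distinct.
P(all distinct) = 500/500 · 499/500 · ··· · 455/500 ≈ 0.118.
So the probability of at least one match is 1 − 0.118 = 0.882.

0.882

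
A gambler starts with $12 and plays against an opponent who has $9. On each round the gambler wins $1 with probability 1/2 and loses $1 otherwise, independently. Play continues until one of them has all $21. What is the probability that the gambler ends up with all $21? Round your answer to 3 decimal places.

0.571

With a fair step, P(i) = ½P(i−1) + ½P(i+1) with P(0)=0, P(21)=1 has the linear solution P(i) = i/21.
P(12) = 12/21 = 4/7 ≈ 0.571.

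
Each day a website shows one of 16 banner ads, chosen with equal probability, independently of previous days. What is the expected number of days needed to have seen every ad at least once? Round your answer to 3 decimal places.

54.092

After i distinct types are collected, each trial gives a new one with probability (16−i)/16, so the expected wait for the next new type is 16/(16−i).
E = 16/16 + 16/15 + 16/14 + 16/13 + 16/12 + 16/11 + 16/10 + 16/9 + 16/8 + 16/7 + 16/6 + 16/5 + 16/4 + 16/3 + 16/2 + 16/1 = 2436559/45045 ≈ 54.092.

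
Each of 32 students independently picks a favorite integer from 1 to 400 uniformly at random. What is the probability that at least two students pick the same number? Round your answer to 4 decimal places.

0.7203

It's easier to compute the probability that all 32 are distinct.
P(all distinct) = 400/400 · 399/400 · ··· · 369/400 ≈ 0.2797.
So the probability of at least one match is 1 − 0.2797 = 0.7203.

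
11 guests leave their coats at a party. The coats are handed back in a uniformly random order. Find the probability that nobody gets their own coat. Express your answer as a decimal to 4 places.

This is the derangement probability: permutations of 11 with no fixed point.
D(11) = 11! · (1 − 1/1! + 1/2! − ··· + (−1)^11/11!) = 14684570.
P = 14684570/39916800 = 1468457/3991680 ≈ 0.3679.

0.3679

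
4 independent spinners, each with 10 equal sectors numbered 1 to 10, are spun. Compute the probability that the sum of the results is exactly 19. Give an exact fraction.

37/625

There are 10^4 = 10000 equally likely outcomes.
The number of ordered 4-tuples from {1,…,10} summing to 19 is 592.
P(sum = 19) = 592/10000 = 37/625.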